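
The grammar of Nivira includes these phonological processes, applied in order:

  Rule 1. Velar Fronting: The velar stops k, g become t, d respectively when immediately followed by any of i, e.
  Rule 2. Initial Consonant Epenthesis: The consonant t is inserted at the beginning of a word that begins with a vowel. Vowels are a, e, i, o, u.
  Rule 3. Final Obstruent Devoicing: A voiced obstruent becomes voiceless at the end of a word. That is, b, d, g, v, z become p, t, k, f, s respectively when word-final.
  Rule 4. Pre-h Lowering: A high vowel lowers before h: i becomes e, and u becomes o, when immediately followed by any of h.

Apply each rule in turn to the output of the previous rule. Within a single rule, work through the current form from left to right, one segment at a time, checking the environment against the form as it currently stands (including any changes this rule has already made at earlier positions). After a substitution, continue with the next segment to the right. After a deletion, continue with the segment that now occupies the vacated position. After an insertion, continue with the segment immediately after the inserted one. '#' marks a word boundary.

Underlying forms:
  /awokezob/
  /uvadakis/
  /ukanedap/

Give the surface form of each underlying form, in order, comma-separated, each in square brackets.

/awokezob/:
  Rule 1 Velar Fronting: [awokezob] → [awotezob]
  Rule 2 Initial Consonant Epenthesis: [awotezob] → [tawotezob]
  Rule 3 Final Obstruent Devoicing: [tawotezob] → [tawotezop]
  Rule 4 Pre-h Lowering: no change — [tawotezop]
/uvadakis/:
  Rule 1 Velar Fronting: [uvadakis] → [uvadatis]
  Rule 2 Initial Consonant Epenthesis: [uvadatis] → [tuvadatis]
  Rule 3 Final Obstruent Devoicing: no change — [tuvadatis]
  Rule 4 Pre-h Lowering: no change — [tuvadatis]
/ukanedap/:
  Rule 1 Velar Fronting: no change — [ukanedap]
  Rule 2 Initial Consonant Epenthesis: [ukanedap] → [tukanedap]
  Rule 3 Final Obstruent Devoicing: no change — [tukanedap]
  Rule 4 Pre-h Lowering: no change — [tukanedap]

[tawotezop], [tuvadatis], [tukanedap]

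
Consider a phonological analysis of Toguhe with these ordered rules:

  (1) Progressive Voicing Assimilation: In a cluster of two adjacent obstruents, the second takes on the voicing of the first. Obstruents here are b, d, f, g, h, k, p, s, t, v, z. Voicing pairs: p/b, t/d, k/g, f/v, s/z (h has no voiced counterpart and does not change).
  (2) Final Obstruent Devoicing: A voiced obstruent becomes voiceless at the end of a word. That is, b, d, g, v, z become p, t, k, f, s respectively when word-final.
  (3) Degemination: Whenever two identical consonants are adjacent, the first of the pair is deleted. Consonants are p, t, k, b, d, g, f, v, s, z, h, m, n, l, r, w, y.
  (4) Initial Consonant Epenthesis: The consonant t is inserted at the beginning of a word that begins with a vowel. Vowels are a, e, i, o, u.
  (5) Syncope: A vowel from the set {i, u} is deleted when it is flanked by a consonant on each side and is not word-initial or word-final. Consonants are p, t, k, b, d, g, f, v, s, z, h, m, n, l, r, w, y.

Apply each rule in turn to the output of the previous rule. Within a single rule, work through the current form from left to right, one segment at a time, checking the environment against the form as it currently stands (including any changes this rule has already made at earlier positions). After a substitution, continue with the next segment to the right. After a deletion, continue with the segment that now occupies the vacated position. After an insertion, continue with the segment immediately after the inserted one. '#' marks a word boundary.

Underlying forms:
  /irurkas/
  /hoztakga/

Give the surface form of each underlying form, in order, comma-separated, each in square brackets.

[trrkas], [hozdaka]

/irurkas/:
  (1) Progressive Voicing Assimilation: no change — [irurkas]
  (2) Final Obstruent Devoicing: no change — [irurkas]
  (3) Degemination: no change — [irurkas]
  (4) Initial Consonant Epenthesis: [irurkas] → [tirurkas]
  (5) Syncope: [tirurkas] → [trrkas]
/hoztakga/:
  (1) Progressive Voicing Assimilation: [hoztakga] → [hozdakka]
  (2) Final Obstruent Devoicing: no change — [hozdakka]
  (3) Degemination: [hozdakka] → [hozdaka]
  (4) Initial Consonant Epenthesis: no change — [hozdaka]
  (5) Syncope: no change — [hozdaka]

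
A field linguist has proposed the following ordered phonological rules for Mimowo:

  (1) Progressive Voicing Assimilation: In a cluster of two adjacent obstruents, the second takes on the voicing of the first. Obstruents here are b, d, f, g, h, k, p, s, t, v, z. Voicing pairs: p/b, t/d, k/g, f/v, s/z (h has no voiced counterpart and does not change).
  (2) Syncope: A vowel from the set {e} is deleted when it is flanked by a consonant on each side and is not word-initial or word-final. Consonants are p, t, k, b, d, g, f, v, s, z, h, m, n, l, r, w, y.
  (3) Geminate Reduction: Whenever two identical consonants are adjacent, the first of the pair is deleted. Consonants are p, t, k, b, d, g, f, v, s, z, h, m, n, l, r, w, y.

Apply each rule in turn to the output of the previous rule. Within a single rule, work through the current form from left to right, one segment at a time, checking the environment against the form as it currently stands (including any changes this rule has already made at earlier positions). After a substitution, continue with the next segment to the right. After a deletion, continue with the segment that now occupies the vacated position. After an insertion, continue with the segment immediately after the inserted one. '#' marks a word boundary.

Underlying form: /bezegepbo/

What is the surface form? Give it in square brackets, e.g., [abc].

(1) Progressive Voicing Assimilation: [bezegepbo] → [bezegeppo]
(2) Syncope: [bezegeppo] → [bzgppo]
(3) Geminate Reduction: [bzgppo] → [bzgpo]

[bzgpo]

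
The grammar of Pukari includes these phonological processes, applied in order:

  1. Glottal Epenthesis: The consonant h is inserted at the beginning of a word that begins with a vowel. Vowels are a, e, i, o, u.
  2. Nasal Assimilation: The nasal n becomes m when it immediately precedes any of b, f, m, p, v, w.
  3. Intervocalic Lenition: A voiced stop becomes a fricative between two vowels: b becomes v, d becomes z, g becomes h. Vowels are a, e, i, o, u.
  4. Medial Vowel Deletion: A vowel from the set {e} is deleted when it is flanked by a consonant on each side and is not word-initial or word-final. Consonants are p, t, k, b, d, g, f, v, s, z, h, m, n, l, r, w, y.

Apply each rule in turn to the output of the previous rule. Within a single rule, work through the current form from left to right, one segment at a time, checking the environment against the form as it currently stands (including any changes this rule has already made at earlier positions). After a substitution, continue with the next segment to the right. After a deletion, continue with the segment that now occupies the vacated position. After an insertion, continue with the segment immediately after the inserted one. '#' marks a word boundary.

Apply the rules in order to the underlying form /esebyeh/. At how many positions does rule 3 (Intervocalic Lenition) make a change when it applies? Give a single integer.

1 Glottal Epenthesis: [esebyeh] → [hesebyeh]
2 Nasal Assimilation: no change — [hesebyeh]
3 Intervocalic Lenition: no change — [hesebyeh]
4 Medial Vowel Deletion: [hesebyeh] → [hsbyh]
Rule 3 changed 0 position(s).

0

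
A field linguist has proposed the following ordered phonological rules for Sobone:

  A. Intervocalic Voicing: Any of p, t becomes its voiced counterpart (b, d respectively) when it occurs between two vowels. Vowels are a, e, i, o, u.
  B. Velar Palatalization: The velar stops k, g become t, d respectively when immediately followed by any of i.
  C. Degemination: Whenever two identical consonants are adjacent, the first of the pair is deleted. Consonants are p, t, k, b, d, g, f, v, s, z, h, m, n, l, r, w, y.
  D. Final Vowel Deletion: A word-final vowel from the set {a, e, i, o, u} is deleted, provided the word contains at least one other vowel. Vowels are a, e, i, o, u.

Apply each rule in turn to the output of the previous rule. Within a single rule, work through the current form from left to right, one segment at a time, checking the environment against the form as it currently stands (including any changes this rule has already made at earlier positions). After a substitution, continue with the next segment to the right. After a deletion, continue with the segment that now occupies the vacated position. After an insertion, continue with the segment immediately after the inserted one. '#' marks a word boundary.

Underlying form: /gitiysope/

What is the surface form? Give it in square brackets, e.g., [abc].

[didiysob]

A Intervocalic Voicing: [gitiysope] → [gidiysobe]
B Velar Palatalization: [gidiysobe] → [didiysobe]
C Degemination: no change — [didiysobe]
D Final Vowel Deletion: [didiysobe] → [didiysob]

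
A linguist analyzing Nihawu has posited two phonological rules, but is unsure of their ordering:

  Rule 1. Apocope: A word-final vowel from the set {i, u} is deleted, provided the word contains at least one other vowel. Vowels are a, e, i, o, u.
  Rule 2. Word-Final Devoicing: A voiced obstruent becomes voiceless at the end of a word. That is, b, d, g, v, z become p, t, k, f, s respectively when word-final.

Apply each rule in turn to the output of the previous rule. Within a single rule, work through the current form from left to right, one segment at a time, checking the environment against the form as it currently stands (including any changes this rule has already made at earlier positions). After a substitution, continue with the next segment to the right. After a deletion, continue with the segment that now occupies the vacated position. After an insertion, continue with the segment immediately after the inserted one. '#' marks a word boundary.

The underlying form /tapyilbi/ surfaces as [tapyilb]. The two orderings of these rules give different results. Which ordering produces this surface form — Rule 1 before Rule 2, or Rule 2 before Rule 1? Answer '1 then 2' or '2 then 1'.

2 then 1

Order 1 then 2:
  1 Apocope: [tapyilbi] → [tapyilb]
  2 Word-Final Devoicing: [tapyilb] → [tapyilp]
  result: [tapyilp]
Order 2 then 1:
  2 Word-Final Devoicing: no change — [tapyilbi]
  1 Apocope: [tapyilbi] → [tapyilb]
  result: [tapyilb]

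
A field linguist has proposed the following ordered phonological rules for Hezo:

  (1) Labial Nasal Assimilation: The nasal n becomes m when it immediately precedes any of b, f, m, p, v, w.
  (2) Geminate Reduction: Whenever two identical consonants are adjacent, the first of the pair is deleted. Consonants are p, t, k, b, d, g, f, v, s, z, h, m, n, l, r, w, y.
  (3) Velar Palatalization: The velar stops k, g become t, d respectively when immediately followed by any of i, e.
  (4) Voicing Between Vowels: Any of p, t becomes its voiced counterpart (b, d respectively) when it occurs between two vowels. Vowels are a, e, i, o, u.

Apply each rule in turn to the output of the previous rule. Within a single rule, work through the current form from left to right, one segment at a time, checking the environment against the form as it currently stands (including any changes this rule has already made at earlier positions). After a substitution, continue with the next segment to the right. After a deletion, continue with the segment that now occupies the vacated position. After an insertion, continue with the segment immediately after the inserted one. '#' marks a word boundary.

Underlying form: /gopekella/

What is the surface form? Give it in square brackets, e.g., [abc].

[gobedela]

(1) Labial Nasal Assimilation: no change — [gopekella]
(2) Geminate Reduction: [gopekella] → [gopekela]
(3) Velar Palatalization: [gopekela] → [gopetela]
(4) Voicing Between Vowels: [gopetela] → [gobedela]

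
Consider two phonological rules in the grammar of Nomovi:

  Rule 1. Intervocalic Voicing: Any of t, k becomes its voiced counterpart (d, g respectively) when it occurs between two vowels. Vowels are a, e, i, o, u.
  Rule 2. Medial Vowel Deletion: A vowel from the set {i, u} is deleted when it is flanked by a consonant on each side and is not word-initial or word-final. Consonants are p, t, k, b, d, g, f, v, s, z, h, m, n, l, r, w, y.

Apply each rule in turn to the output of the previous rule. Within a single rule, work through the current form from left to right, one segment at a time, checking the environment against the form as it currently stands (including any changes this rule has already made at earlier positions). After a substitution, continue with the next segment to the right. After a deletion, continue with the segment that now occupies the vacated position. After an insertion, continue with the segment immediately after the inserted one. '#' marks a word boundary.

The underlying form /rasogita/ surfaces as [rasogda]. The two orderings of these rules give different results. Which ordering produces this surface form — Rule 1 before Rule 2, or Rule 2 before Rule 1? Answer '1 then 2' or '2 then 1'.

1 then 2

Order 1 then 2:
  1 Intervocalic Voicing: [rasogita] → [rasogida]
  2 Medial Vowel Deletion: [rasogida] → [rasogda]
  result: [rasogda]
Order 2 then 1:
  2 Medial Vowel Deletion: [rasogita] → [rasogta]
  1 Intervocalic Voicing: no change — [rasogta]
  result: [rasogta]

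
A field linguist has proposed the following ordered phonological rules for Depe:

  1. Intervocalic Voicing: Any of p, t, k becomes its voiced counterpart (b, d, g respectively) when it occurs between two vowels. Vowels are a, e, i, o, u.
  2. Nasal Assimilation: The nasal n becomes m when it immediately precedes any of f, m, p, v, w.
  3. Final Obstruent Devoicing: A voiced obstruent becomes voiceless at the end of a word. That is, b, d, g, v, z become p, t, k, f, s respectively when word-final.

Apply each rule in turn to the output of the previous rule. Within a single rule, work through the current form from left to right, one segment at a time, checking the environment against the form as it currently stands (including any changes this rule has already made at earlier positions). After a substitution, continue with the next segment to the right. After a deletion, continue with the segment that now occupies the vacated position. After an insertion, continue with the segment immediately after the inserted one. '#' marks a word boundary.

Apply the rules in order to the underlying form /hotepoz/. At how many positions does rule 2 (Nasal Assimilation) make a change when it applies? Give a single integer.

0

1 Intervocalic Voicing: [hotepoz] → [hodeboz]
2 Nasal Assimilation: no change — [hodeboz]
3 Final Obstruent Devoicing: [hodeboz] → [hodebos]
Rule 2 changed 0 position(s).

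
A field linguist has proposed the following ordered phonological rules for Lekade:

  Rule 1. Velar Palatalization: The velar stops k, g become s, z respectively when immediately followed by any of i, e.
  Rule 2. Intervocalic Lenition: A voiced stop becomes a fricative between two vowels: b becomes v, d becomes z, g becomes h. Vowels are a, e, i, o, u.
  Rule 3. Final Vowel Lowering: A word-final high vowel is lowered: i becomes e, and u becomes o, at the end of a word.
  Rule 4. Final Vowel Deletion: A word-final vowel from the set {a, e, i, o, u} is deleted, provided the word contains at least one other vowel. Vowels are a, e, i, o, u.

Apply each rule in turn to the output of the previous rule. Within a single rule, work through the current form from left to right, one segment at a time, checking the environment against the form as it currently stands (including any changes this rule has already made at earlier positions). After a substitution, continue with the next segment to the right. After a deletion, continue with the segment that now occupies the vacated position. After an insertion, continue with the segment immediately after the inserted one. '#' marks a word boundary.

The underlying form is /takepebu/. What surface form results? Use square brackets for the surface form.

Rule 1 Velar Palatalization: [takepebu] → [tasepebu]
Rule 2 Intervocalic Lenition: [tasepebu] → [tasepevu]
Rule 3 Final Vowel Lowering: [tasepevu] → [tasepevo]
Rule 4 Final Vowel Deletion: [tasepevo] → [tasepev]

[tasepev]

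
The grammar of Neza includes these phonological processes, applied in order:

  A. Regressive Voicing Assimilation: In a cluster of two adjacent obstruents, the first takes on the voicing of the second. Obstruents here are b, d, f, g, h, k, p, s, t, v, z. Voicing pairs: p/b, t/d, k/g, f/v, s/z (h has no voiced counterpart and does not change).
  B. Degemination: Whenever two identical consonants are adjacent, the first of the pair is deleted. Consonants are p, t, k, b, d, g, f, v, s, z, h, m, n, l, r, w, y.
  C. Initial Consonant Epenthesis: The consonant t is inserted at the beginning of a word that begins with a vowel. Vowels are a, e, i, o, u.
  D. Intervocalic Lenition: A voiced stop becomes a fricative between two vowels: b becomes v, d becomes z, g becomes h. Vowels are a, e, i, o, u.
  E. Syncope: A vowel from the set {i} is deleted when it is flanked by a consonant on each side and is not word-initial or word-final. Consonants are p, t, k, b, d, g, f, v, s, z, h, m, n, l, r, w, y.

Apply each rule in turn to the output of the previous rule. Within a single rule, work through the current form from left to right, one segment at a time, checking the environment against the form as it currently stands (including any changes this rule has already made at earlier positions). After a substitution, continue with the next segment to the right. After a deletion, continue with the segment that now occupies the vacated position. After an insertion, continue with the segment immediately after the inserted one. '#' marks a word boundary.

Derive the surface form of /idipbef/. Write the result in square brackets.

A Regressive Voicing Assimilation: [idipbef] → [idibbef]
B Degemination: [idibbef] → [idibef]
C Initial Consonant Epenthesis: [idibef] → [tidibef]
D Intervocalic Lenition: [tidibef] → [tizivef]
E Syncope: [tizivef] → [tzvef]

[tzvef]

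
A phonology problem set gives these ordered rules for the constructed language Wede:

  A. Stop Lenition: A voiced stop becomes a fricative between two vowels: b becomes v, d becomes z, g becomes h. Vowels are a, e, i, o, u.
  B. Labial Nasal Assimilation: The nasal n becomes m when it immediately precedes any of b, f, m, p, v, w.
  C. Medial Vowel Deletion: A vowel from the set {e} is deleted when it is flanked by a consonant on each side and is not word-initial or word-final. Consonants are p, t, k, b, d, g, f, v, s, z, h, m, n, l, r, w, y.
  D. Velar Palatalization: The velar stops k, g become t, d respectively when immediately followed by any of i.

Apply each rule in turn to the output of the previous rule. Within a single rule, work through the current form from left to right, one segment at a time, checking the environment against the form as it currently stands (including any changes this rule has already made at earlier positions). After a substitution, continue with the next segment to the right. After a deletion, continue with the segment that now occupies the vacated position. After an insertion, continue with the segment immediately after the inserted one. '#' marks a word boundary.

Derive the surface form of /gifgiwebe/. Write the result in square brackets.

A Stop Lenition: [gifgiwebe] → [gifgiweve]
B Labial Nasal Assimilation: no change — [gifgiweve]
C Medial Vowel Deletion: [gifgiweve] → [gifgiwve]
D Velar Palatalization: [gifgiwve] → [difdiwve]

[difdiwve]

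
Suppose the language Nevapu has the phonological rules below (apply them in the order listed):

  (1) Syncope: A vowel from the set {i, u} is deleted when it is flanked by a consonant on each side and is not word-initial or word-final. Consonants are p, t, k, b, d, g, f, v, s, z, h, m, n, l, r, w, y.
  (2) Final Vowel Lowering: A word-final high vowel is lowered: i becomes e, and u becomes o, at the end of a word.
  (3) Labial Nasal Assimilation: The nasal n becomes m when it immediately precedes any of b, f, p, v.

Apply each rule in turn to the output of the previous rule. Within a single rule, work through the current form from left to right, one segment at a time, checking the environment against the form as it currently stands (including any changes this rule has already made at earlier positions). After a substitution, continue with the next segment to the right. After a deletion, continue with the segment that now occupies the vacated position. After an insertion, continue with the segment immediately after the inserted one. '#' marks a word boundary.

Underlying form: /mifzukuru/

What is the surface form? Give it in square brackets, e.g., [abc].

(1) Syncope: [mifzukuru] → [mfzkru]
(2) Final Vowel Lowering: [mfzkru] → [mfzkro]
(3) Labial Nasal Assimilation: no change — [mfzkro]

[mfzkro]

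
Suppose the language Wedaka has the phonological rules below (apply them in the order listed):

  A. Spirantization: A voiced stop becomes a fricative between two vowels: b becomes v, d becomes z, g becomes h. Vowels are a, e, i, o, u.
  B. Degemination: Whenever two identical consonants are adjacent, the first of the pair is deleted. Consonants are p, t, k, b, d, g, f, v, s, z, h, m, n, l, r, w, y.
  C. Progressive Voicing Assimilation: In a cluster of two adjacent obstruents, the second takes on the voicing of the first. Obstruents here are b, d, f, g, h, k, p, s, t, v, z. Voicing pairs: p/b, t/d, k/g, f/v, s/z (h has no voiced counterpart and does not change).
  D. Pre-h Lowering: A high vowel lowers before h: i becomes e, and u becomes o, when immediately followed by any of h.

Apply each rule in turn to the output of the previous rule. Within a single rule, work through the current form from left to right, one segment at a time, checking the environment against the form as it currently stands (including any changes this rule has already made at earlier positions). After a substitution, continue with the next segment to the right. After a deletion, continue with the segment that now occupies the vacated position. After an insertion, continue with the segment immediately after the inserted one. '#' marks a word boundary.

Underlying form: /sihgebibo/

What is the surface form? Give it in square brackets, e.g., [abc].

[sehkevivo]

A Spirantization: [sihgebibo] → [sihgevivo]
B Degemination: no change — [sihgevivo]
C Progressive Voicing Assimilation: [sihgevivo] → [sihkevivo]
D Pre-h Lowering: [sihkevivo] → [sehkevivo]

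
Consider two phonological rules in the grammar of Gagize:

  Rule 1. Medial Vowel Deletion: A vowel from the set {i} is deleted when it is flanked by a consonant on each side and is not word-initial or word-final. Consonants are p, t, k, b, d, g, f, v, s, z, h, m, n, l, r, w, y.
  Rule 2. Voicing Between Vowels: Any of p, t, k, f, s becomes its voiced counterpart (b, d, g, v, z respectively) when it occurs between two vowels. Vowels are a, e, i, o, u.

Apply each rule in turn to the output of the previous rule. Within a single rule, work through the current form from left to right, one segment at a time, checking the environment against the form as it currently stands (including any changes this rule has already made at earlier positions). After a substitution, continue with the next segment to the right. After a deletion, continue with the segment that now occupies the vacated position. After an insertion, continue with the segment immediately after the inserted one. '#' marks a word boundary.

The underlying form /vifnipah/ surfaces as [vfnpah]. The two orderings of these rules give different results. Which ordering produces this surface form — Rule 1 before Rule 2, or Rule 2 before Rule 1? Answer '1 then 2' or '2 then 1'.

Order 1 then 2:
  1 Medial Vowel Deletion: [vifnipah] → [vfnpah]
  2 Voicing Between Vowels: no change — [vfnpah]
  result: [vfnpah]
Order 2 then 1:
  2 Voicing Between Vowels: [vifnipah] → [vifnibah]
  1 Medial Vowel Deletion: [vifnibah] → [vfnbah]
  result: [vfnbah]

1 then 2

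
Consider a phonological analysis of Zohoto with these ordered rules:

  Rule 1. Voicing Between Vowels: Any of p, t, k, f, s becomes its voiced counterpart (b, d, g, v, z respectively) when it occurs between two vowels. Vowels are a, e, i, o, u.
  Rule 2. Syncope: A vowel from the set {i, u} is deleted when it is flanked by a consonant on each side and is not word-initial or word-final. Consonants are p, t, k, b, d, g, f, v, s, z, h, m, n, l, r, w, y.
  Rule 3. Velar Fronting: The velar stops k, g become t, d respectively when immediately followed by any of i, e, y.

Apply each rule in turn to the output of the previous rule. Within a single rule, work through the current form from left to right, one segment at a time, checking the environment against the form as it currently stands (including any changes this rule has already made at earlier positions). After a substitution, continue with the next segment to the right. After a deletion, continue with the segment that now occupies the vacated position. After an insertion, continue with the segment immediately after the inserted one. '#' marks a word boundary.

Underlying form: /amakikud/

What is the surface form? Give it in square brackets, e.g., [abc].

[amaggd]

Rule 1 Voicing Between Vowels: [amakikud] → [amagigud]
Rule 2 Syncope: [amagigud] → [amaggd]
Rule 3 Velar Fronting: no change — [amaggd]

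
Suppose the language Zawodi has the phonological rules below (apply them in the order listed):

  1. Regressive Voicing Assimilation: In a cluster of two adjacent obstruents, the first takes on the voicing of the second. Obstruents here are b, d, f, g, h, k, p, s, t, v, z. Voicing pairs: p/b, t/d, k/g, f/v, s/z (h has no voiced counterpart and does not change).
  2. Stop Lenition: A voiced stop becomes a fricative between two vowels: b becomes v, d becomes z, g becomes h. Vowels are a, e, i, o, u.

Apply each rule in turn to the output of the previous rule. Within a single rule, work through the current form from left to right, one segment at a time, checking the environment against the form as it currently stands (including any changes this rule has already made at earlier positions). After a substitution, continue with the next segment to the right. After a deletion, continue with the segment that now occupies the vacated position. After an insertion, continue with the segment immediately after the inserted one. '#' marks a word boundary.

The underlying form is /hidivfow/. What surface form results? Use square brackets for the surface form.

[hiziffow]

1 Regressive Voicing Assimilation: [hidivfow] → [hidiffow]
2 Stop Lenition: [hidiffow] → [hiziffow]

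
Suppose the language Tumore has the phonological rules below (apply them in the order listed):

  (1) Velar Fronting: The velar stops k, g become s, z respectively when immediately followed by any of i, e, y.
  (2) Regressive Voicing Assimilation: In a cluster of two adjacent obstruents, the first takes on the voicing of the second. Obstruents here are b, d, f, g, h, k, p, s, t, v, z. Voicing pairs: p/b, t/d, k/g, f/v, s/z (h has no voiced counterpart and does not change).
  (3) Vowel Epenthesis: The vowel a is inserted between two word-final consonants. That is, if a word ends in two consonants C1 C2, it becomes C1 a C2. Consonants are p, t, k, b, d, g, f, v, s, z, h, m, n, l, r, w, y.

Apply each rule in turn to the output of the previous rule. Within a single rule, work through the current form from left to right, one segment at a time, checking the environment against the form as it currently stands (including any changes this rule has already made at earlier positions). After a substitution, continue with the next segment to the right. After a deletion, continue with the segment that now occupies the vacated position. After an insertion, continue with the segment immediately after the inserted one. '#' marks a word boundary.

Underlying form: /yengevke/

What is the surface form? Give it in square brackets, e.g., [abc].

(1) Velar Fronting: [yengevke] → [yenzevse]
(2) Regressive Voicing Assimilation: [yenzevse] → [yenzefse]
(3) Vowel Epenthesis: no change — [yenzefse]

[yenzefse]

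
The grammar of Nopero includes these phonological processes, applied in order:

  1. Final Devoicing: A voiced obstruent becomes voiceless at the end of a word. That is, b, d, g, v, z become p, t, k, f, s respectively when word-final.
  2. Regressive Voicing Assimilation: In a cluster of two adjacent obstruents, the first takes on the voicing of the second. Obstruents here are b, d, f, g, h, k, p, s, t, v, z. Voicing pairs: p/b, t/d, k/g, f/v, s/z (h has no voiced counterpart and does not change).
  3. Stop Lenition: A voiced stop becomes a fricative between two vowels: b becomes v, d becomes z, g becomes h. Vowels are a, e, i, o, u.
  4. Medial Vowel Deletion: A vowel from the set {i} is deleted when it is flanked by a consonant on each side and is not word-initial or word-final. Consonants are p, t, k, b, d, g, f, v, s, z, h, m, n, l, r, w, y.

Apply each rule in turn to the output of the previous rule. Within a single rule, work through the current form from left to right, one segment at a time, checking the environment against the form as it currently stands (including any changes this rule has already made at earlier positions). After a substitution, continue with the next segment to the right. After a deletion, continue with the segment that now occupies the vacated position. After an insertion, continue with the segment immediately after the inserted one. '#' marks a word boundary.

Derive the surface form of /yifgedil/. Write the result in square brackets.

1 Final Devoicing: no change — [yifgedil]
2 Regressive Voicing Assimilation: [yifgedil] → [yivgedil]
3 Stop Lenition: [yivgedil] → [yivgezil]
4 Medial Vowel Deletion: [yivgezil] → [yvgezl]

[yvgezl]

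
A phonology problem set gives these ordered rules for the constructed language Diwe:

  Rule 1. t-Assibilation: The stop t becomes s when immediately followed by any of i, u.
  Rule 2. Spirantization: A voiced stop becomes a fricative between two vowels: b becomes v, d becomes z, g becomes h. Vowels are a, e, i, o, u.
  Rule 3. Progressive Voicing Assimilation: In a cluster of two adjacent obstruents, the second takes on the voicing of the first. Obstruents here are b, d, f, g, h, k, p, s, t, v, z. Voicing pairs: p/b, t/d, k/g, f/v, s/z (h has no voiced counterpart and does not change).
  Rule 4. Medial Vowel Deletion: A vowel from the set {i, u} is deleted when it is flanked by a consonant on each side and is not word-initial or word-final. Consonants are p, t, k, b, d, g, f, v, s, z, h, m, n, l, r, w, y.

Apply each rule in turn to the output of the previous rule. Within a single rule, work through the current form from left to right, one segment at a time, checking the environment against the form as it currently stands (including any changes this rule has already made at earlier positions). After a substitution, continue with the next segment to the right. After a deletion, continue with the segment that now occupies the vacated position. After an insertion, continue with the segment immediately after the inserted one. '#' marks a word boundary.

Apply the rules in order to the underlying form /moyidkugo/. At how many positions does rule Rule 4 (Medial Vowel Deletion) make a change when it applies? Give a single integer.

Rule 1 t-Assibilation: no change — [moyidkugo]
Rule 2 Spirantization: [moyidkugo] → [moyidkuho]
Rule 3 Progressive Voicing Assimilation: [moyidkuho] → [moyidguho]
Rule 4 Medial Vowel Deletion: [moyidguho] → [moydgho]
Rule Rule 4 changed 2 position(s).

2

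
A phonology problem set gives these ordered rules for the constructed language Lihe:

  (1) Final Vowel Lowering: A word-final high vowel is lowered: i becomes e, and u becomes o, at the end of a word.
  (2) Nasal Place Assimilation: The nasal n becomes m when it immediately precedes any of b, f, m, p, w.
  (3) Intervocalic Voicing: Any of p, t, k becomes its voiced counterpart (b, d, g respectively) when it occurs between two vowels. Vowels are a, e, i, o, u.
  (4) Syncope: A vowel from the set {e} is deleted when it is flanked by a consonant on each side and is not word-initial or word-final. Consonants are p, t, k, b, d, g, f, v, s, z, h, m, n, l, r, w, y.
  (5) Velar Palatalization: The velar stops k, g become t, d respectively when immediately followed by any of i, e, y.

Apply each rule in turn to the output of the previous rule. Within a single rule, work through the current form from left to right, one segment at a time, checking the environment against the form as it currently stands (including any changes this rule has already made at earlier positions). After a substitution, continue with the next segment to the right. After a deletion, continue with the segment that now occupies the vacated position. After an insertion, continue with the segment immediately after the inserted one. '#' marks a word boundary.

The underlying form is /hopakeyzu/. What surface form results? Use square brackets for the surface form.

[hobadyzo]

(1) Final Vowel Lowering: [hopakeyzu] → [hopakeyzo]
(2) Nasal Place Assimilation: no change — [hopakeyzo]
(3) Intervocalic Voicing: [hopakeyzo] → [hobageyzo]
(4) Syncope: [hobageyzo] → [hobagyzo]
(5) Velar Palatalization: [hobagyzo] → [hobadyzo]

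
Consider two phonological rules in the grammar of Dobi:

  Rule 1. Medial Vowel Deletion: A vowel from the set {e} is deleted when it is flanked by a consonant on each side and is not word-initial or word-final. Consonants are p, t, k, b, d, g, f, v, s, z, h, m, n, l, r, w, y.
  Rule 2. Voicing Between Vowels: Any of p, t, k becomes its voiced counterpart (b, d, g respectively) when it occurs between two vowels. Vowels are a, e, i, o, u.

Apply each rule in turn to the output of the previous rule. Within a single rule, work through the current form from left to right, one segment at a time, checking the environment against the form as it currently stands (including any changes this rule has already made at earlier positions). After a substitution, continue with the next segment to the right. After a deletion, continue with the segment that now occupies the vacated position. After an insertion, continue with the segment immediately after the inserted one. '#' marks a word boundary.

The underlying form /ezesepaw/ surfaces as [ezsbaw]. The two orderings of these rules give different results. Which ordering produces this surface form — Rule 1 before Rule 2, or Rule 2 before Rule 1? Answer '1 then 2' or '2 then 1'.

Order 1 then 2:
  1 Medial Vowel Deletion: [ezesepaw] → [ezspaw]
  2 Voicing Between Vowels: no change — [ezspaw]
  result: [ezspaw]
Order 2 then 1:
  2 Voicing Between Vowels: [ezesepaw] → [ezesebaw]
  1 Medial Vowel Deletion: [ezesebaw] → [ezsbaw]
  result: [ezsbaw]

2 then 1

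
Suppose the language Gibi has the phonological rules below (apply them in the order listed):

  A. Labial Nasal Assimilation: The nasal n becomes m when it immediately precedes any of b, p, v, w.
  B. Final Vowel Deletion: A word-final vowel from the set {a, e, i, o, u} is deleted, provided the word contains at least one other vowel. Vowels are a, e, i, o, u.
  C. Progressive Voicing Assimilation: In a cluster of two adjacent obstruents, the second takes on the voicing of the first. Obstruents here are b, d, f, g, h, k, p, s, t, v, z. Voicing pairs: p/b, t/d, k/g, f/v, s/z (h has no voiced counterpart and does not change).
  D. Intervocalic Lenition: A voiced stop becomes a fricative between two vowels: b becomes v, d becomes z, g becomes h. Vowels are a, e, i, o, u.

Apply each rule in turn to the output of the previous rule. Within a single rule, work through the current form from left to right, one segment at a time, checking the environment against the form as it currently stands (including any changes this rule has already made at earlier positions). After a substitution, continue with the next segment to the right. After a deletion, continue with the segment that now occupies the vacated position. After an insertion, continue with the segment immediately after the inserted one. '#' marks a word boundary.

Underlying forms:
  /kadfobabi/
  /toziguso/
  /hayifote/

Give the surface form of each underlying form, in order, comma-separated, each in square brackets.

/kadfobabi/:
  A Labial Nasal Assimilation: no change — [kadfobabi]
  B Final Vowel Deletion: [kadfobabi] → [kadfobab]
  C Progressive Voicing Assimilation: [kadfobab] → [kadvobab]
  D Intervocalic Lenition: [kadvobab] → [kadvovab]
/toziguso/:
  A Labial Nasal Assimilation: no change — [toziguso]
  B Final Vowel Deletion: [toziguso] → [tozigus]
  C Progressive Voicing Assimilation: no change — [tozigus]
  D Intervocalic Lenition: [tozigus] → [tozihus]
/hayifote/:
  A Labial Nasal Assimilation: no change — [hayifote]
  B Final Vowel Deletion: [hayifote] → [hayifot]
  C Progressive Voicing Assimilation: no change — [hayifot]
  D Intervocalic Lenition: no change — [hayifot]

[kadvovab], [tozihus], [hayifot]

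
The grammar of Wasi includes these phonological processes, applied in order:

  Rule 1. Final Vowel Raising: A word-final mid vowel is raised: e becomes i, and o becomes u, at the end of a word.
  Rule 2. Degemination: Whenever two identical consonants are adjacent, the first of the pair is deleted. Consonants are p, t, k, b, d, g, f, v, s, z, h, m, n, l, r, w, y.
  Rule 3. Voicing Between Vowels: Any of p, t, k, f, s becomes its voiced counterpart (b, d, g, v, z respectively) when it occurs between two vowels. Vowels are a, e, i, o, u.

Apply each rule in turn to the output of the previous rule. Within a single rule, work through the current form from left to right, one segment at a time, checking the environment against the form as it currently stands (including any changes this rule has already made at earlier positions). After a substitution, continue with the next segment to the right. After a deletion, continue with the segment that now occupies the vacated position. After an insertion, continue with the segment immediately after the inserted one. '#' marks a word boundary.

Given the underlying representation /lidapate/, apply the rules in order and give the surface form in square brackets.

Rule 1 Final Vowel Raising: [lidapate] → [lidapati]
Rule 2 Degemination: no change — [lidapati]
Rule 3 Voicing Between Vowels: [lidapati] → [lidabadi]

[lidabadi]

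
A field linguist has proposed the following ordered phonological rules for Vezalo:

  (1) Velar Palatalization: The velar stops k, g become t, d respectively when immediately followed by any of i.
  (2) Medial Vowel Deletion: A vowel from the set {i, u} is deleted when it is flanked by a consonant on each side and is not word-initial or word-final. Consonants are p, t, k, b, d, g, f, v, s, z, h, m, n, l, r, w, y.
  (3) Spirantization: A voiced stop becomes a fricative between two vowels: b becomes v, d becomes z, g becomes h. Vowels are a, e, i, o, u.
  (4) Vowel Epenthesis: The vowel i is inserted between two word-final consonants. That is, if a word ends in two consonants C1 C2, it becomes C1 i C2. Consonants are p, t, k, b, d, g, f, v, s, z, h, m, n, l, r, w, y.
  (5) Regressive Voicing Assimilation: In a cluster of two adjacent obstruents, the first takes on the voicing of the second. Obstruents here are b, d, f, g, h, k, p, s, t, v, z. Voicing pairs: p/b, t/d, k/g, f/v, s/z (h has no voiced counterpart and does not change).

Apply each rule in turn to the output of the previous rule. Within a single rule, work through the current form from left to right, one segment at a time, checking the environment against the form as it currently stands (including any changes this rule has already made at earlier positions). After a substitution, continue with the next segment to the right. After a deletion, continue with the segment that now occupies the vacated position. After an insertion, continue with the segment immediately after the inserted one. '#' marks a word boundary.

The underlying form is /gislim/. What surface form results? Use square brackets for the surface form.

(1) Velar Palatalization: [gislim] → [dislim]
(2) Medial Vowel Deletion: [dislim] → [dslm]
(3) Spirantization: no change — [dslm]
(4) Vowel Epenthesis: [dslm] → [dslim]
(5) Regressive Voicing Assimilation: [dslim] → [tslim]

[tslim]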